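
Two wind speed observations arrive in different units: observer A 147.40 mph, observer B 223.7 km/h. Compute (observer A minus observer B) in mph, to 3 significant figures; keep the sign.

observer B: 223.7 km/h = 139.0007 mph.
Difference: 147.4000 − 139.0007 = 8.40 mph.

8.40 mph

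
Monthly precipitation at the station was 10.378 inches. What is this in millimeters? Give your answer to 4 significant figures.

1 in = 25.4 mm, so 10.378 × 25.4 = 263.6 mm.

263.6 mm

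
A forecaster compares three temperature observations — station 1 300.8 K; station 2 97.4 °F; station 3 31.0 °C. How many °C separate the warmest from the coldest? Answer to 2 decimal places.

station 1: 300.8 K = 27.650 °C.
station 2: 97.4 °F = 36.333 °C.
Spread: 36.333 − 27.650 = 8.683 °C.

8.68 °C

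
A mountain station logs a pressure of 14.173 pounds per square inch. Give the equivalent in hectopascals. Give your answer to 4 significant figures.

977.2 hPa

1 psi = 68.9476 hPa, so 14.173 × 68.9476 = 977.2 hPa.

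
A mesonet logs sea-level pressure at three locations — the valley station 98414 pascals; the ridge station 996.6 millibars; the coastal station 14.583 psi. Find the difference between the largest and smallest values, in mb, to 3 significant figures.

21.3 mb

the valley station: 98414 Pa = 984.140 mb.
the coastal station: 14.583 psi = 1005.462 mb.
Spread: 1005.462 − 984.140 = 21.3 mb.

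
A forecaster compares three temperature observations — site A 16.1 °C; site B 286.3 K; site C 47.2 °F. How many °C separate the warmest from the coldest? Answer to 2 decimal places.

7.66 °C

site B: 286.3 K = 13.150 °C.
site C: 47.2 °F = 8.444 °C.
Spread: 16.100 − 8.444 = 7.656 °C.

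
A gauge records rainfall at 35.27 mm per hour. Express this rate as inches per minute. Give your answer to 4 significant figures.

0.02314 in/minute

35.27 mm/hour × 0.0393701 in/mm × 0.0166667 hour/minute = 0.02314 in/minute.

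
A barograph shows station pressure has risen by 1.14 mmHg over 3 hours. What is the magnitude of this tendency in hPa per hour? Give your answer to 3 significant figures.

0.507 hPa per hour

1.14 mmHg / 3 h × 1.33322 hPa/mmHg = 0.507 hPa/h.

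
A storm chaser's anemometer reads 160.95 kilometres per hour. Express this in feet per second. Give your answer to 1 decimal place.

146.7 ft/s

1 km/h = 0.911344 ft/s, so 160.95 × 0.911344 = 146.7 ft/s.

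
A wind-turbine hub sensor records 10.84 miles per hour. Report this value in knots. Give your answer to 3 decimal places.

9.420 kt

1 mph = 0.868976 kt, so 10.84 × 0.868976 = 9.420 kt.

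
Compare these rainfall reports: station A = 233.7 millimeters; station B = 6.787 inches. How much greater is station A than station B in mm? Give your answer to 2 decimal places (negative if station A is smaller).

station B: 6.787 in = 172.3898 mm.
Difference: 233.7000 − 172.3898 = 61.31 mm.

61.31 mm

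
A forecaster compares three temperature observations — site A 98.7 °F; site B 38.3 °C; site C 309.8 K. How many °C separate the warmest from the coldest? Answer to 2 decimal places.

site A: 98.7 °F = 37.056 °C.
site C: 309.8 K = 36.650 °C.
Spread: 38.300 − 36.650 = 1.650 °C.

1.65 °C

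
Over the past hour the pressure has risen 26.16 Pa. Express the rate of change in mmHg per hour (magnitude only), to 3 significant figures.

26.16 Pa / 1 h × 0.00750062 mmHg/Pa = 0.196 mmHg/h.

0.196 mmHg per hour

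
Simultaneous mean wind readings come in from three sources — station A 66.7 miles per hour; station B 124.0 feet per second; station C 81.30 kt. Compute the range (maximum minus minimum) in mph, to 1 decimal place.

26.9 mph

station B: 124.0 ft/s = 84.545 mph.
station C: 81.30 kt = 93.558 mph.
Spread: 93.558 − 66.700 = 26.9 mph.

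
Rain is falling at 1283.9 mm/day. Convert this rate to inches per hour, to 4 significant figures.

2.106 in/hour

1283.9 mm/day × 0.0393701 in/mm × 0.0416667 day/hour = 2.106 in/hour.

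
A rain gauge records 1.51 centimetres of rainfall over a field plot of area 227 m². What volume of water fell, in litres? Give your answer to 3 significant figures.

3430 litres

Depth: 1.51 cm × 10 = 15.1 mm.
1 mm over 1 m² is 1 L, so volume = 15.1 × 227 = 3427.7 L ≈ 3430 L.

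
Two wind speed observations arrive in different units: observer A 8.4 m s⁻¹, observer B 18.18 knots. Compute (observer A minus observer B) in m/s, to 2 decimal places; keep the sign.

observer B: 18.18 kt = 9.3526 m/s.
Difference: 8.4000 − 9.3526 = -0.95 m/s.

-0.95 m/s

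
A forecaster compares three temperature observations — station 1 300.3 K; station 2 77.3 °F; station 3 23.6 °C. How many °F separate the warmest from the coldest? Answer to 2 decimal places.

6.39 °F

station 1: 300.3 K = 27.150 °C.
station 2: 77.3 °F = 25.167 °C.
Spread: 27.150 − 23.600 = 3.550 °C = 6.39 °F.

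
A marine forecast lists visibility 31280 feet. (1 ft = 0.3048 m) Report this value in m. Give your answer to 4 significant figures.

1 ft = 0.3048 m, so 31280 × 0.3048 = 9534 m.

9534 m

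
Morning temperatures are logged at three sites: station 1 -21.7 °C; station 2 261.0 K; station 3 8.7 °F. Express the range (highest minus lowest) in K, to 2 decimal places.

station 2: 261.0 K = -12.150 °C.
station 3: 8.7 °F = -12.944 °C.
Spread: (-12.150) − (-21.700) = 9.550 °C.

9.55 K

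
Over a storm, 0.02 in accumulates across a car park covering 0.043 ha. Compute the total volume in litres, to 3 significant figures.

Depth: 0.02 in × 25.4 = 0.508 mm.
Area: 0.043 ha = 430 m².
1 mm over 1 m² is 1 L, so volume = 0.508 × 430 = 218.44 L ≈ 218 L.

218 litres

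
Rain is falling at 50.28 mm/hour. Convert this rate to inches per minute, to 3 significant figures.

0.0330 in/minute

50.28 mm/hour × 0.0393701 in/mm × 0.0166667 hour/minute = 0.0330 in/minute.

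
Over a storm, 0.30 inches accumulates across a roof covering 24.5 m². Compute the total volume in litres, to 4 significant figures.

186.7 litres

Depth: 0.30 in × 25.4 = 7.62 mm.
1 mm over 1 m² is 1 L, so volume = 7.62 × 24.5 = 186.69 L ≈ 186.7 L.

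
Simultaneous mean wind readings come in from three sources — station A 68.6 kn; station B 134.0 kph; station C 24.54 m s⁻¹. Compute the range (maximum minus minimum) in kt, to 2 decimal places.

station B: 134.0 km/h = 72.3542 kt.
station C: 24.54 m/s = 47.7019 kt.
Spread: 72.3542 − 47.7019 = 24.65 kt.

24.65 kt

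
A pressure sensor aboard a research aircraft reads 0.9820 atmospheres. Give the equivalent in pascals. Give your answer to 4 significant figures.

1 atm = 101325 Pa, so 0.9820 × 101325 = 99500 Pa.

99500 Pa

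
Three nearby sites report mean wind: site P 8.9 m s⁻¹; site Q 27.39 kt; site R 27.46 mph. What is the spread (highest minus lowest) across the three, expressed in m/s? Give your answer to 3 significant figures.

5.19 m/s

site Q: 27.39 kt = 14.0906 m/s.
site R: 27.46 mph = 12.2757 m/s.
Spread: 14.0906 − 8.9000 = 5.19 m/s.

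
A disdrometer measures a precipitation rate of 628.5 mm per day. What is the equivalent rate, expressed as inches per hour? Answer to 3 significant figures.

628.5 mm/day × 0.0393701 in/mm × 0.0416667 day/hour = 1.03 in/hour.

1.03 in/hour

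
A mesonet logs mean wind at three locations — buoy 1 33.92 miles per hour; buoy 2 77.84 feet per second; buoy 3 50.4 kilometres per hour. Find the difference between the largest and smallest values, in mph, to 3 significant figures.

buoy 2: 77.84 ft/s = 53.073 mph.
buoy 3: 50.4 km/h = 31.317 mph.
Spread: 53.073 − 31.317 = 21.8 mph.

21.8 mph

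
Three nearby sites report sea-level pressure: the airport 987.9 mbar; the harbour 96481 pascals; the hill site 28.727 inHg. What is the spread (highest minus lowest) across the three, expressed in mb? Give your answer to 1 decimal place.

the harbour: 96481 Pa = 964.810 mb.
the hill site: 28.727 inHg = 972.808 mb.
Spread: 987.900 − 964.810 = 23.1 mb.

23.1 mb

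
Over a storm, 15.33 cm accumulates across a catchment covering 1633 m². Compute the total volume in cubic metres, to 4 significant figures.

Depth: 15.33 cm × 10 = 153.3 mm.
1 mm over 1 m² is 1 L, so volume = 153.3 × 1633 = 250338.9 L = 250.3 m³.

250.3 cubic metres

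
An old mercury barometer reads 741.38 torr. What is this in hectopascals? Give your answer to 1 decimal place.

988.4 hPa

1 mmHg = 1.33322 hPa, so 741.38 × 1.33322 = 988.4 hPa.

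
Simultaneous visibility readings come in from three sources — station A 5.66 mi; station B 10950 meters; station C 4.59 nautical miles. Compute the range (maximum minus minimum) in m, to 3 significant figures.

station A: 5.66 SM = 9108.89 m.
station C: 4.59 nmi = 8500.68 m.
Spread: 10950.00 − 8500.68 = 2450 m.

2450 m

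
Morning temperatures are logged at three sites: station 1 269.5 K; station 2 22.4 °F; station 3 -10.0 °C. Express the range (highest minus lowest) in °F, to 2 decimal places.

11.43 °F

station 1: 269.5 K = -3.650 °C.
station 2: 22.4 °F = -5.333 °C.
Spread: (-3.650) − (-10.000) = 6.350 °C = 11.43 °F.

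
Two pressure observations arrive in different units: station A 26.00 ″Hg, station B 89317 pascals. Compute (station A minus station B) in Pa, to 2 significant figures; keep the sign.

station A: 26.00 inHg = 88046.11 Pa.
Difference: 88046.11 − 89317.00 = -1300 Pa.

-1300 Pa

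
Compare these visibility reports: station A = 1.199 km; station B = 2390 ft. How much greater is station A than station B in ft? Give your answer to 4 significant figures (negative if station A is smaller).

1544 ft

station A: 1.199 km = 3933.73 ft.
Difference: 3933.73 − 2390.00 = 1544 ft.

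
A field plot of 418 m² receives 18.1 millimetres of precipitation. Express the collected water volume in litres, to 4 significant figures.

1 mm over 1 m² is 1 L, so volume = 18.1 × 418 = 7565.8 L ≈ 7566 L.

7566 litres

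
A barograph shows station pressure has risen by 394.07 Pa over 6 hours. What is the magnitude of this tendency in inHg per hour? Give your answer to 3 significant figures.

394.07 Pa / 6 h × 0.0002953 inHg/Pa = 0.0194 inHg/h.

0.0194 inHg per hour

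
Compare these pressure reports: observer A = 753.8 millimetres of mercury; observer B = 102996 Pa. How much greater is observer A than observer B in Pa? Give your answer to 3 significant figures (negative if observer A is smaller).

observer A: 753.8 mmHg = 100498.42 Pa.
Difference: 100498.42 − 102996.00 = -2500 Pa.

-2500 Pa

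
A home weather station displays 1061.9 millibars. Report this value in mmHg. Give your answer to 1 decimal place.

796.5 mmHg

1 mb = 0.750062 mmHg, so 1061.9 × 0.750062 = 796.5 mmHg.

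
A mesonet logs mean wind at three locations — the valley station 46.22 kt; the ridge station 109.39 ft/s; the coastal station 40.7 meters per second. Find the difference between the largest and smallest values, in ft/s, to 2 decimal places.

the valley station: 46.22 kt = 78.0106 ft/s.
the coastal station: 40.7 m/s = 133.5302 ft/s.
Spread: 133.5302 − 78.0106 = 55.52 ft/s.

55.52 ft/s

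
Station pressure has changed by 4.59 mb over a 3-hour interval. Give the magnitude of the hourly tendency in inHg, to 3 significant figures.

4.59 mb / 3 h × 0.02953 inHg/mb = 0.0452 inHg/h.

0.0452 inHg per hour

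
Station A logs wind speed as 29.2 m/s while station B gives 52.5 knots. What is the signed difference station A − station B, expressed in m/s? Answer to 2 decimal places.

2.19 m/s

station B: 52.5 kt = 27.0083 m/s.
Difference: 29.2000 − 27.0083 = 2.19 m/s.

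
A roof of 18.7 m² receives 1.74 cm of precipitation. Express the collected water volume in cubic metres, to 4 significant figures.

0.3254 cubic metres

Depth: 1.74 cm × 10 = 17.4 mm.
1 mm over 1 m² is 1 L, so volume = 17.4 × 18.7 = 325.38 L = 0.3254 m³.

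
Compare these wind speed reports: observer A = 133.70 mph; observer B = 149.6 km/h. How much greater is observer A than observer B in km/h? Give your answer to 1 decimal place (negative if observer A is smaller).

observer A: 133.70 mph = 215.169 km/h.
Difference: 215.169 − 149.600 = 65.6 km/h.

65.6 km/h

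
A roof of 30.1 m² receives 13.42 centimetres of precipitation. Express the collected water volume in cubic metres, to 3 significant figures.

Depth: 13.42 cm × 10 = 134.2 mm.
1 mm over 1 m² is 1 L, so volume = 134.2 × 30.1 = 4039.42 L = 4.04 m³.

4.04 cubic metres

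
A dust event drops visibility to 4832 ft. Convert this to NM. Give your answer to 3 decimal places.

1 ft = 0.000164579 nmi, so 4832 × 0.000164579 = 0.795 nmi.

0.795 nmi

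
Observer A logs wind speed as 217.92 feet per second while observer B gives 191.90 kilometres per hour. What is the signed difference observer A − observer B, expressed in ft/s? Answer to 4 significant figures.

observer B: 191.90 km/h = 174.8870 ft/s.
Difference: 217.9200 − 174.8870 = 43.03 ft/s.

43.03 ft/s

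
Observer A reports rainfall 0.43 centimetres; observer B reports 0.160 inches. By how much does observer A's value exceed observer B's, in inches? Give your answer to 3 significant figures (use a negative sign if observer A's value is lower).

0.00929 in

observer A: 0.43 cm = 0.1692913 in.
Difference: 0.1692913 − 0.1600000 = 0.00929 in.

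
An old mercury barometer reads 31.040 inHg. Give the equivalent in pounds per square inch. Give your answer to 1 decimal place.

15.2 psi

1 inHg = 0.491154 psi, so 31.040 × 0.491154 = 15.2 psi.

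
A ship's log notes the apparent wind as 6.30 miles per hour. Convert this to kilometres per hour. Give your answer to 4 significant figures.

10.14 km/h

1 mph = 1.60934 km/h, so 6.30 × 1.60934 = 10.14 km/h.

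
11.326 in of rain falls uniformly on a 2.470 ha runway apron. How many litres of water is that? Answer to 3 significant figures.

Depth: 11.326 in × 25.4 = 287.6804 mm.
Area: 2.470 ha = 24700 m².
1 mm over 1 m² is 1 L, so volume = 287.6804 × 24700 = 7105705.9 L ≈ 7110000 L.

7110000 litres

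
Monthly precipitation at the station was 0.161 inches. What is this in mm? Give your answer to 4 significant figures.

4.089 mm

1 in = 25.4 mm, so 0.161 × 25.4 = 4.089 mm.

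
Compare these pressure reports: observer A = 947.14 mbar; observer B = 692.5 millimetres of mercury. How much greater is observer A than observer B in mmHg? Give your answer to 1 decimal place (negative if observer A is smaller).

17.9 mmHg

observer A: 947.14 mb = 710.413 mmHg.
Difference: 710.413 − 692.500 = 17.9 mmHg.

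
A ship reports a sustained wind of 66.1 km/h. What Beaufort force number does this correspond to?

Beaufort force 8

66.1 km/h = 18.4 m/s, which is Beaufort 8 (gale, 17.2–20.7 m/s).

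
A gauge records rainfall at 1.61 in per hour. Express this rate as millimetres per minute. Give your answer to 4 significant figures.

0.6816 mm/minute

1.61 in/hour × 25.4 mm/in × 0.0166667 hour/minute = 0.6816 mm/minute.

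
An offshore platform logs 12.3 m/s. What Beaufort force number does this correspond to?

12.3 m/s lies in the Beaufort 6 band (strong breeze, 10.8–13.8 m/s).

Beaufort force 6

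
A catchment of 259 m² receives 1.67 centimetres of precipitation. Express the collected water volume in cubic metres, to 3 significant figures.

Depth: 1.67 cm × 10 = 16.7 mm.
1 mm over 1 m² is 1 L, so volume = 16.7 × 259 = 4325.3 L = 4.33 m³.

4.33 cubic metres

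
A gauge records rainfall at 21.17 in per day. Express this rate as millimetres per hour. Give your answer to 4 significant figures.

22.40 mm/hour

21.17 in/day × 25.4 mm/in × 0.0416667 day/hour = 22.40 mm/hour.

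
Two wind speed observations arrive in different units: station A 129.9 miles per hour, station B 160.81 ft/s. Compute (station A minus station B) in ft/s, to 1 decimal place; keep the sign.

29.7 ft/s

station A: 129.9 mph = 190.520 ft/s.
Difference: 190.520 − 160.810 = 29.7 ft/s.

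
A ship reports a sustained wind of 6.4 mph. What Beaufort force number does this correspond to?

Beaufort force 2

6.4 mph = 2.9 m/s, which is Beaufort 2 (light breeze, 1.6–3.3 m/s).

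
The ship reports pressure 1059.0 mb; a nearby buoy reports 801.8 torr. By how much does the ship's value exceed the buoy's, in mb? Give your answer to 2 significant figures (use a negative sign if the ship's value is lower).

the buoy: 801.8 mmHg = 1068.979 mb.
Difference: 1059.000 − 1068.979 = -10 mb.

-10 mb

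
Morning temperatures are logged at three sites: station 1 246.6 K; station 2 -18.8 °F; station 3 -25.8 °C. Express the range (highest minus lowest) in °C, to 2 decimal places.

station 1: 246.6 K = -26.550 °C.
station 2: -18.8 °F = -28.222 °C.
Spread: (-25.800) − (-28.222) = 2.422 °C.

2.42 °C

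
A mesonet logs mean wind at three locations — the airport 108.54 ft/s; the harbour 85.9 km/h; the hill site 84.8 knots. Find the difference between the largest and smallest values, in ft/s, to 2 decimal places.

the harbour: 85.9 km/h = 78.2845 ft/s.
the hill site: 84.8 kt = 143.1263 ft/s.
Spread: 143.1263 − 78.2845 = 64.84 ft/s.

64.84 ft/s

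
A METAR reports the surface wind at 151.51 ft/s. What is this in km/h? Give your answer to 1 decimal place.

166.2 km/h

1 ft/s = 1.09728 km/h, so 151.51 × 1.09728 = 166.2 km/h.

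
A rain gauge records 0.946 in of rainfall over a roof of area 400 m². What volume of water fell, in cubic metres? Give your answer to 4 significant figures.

Depth: 0.946 in × 25.4 = 24.0284 mm.
1 mm over 1 m² is 1 L, so volume = 24.0284 × 400 = 9611.36 L = 9.611 m³.

9.611 cubic metres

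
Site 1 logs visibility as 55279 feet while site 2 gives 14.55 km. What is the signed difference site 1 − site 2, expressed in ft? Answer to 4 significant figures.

7543 ft

site 2: 14.55 km = 47736.22 ft.
Difference: 55279.00 − 47736.22 = 7543 ft.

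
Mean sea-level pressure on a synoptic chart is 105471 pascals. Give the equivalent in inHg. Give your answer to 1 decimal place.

1 Pa = 0.0002953 inHg, so 105471 × 0.0002953 = 31.1 inHg.

31.1 inHg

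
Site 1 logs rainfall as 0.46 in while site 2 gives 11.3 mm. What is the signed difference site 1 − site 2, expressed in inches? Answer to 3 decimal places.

site 2: 11.3 mm = 0.44488 in.
Difference: 0.46000 − 0.44488 = 0.015 in.

0.015 in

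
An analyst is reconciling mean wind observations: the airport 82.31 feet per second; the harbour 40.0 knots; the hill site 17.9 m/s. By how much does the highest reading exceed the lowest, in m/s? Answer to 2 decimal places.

7.19 m/s

the airport: 82.31 ft/s = 25.0881 m/s.
the harbour: 40.0 kt = 20.5778 m/s.
Spread: 25.0881 − 17.9000 = 7.19 m/s.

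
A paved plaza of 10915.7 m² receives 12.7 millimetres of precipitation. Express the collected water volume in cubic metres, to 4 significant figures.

138.6 cubic metres

1 mm over 1 m² is 1 L, so volume = 12.7 × 10915.7 = 138629.39 L = 138.6 m³.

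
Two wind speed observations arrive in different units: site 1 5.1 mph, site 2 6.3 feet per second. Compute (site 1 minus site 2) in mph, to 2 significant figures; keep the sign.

site 2: 6.3 ft/s = 4.2955 mph.
Difference: 5.1000 − 4.2955 = 0.80 mph.

0.80 mph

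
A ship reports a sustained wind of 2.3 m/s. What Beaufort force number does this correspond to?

Beaufort force 2

2.3 m/s lies in the Beaufort 2 band (light breeze, 1.6–3.3 m/s).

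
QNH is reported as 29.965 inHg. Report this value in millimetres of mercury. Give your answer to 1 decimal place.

1 inHg = 25.4 mmHg, so 29.965 × 25.4 = 761.1 mmHg.

761.1 mmHg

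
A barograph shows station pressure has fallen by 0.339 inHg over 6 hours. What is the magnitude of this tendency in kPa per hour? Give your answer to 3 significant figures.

0.191 kPa per hour

0.339 inHg / 6 h × 3.38639 kPa/inHg = 0.191 kPa/h.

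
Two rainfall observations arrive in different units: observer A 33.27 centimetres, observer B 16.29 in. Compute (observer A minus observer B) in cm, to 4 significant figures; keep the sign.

-8.107 cm

observer B: 16.29 in = 41.37660 cm.
Difference: 33.27000 − 41.37660 = -8.107 cm.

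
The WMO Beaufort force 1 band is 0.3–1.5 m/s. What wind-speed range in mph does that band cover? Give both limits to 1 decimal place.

0.3–1.5 m/s × 2.237 = 0.7–3.4 mph.

0.7 to 3.4 mph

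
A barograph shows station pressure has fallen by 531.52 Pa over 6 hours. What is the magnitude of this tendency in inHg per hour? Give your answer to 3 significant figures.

531.52 Pa / 6 h × 0.0002953 inHg/Pa = 0.0262 inHg/h.

0.0262 inHg per hour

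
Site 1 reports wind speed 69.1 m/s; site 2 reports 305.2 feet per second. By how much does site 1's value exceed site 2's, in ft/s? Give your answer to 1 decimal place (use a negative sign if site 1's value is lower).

-78.5 ft/s

site 1: 69.1 m/s = 226.706 ft/s.
Difference: 226.706 − 305.200 = -78.5 ft/s.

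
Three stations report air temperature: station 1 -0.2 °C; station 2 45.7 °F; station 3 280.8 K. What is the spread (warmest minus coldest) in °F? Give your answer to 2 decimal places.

14.13 °F

station 2: 45.7 °F = 7.611 °C.
station 3: 280.8 K = 7.650 °C.
Spread: 7.650 − (-0.200) = 7.850 °C = 14.13 °F.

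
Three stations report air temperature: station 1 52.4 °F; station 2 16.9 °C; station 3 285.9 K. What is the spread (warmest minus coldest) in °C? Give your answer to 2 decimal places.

station 1: 52.4 °F = 11.333 °C.
station 3: 285.9 K = 12.750 °C.
Spread: 16.900 − 11.333 = 5.567 °C.

5.57 °C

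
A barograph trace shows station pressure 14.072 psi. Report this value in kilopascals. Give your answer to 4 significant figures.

97.02 kPa

1 psi = 6.89476 kPa, so 14.072 × 6.89476 = 97.02 kPa.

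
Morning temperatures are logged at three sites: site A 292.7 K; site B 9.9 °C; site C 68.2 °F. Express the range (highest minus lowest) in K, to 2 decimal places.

site A: 292.7 K = 19.550 °C.
site C: 68.2 °F = 20.111 °C.
Spread: 20.111 − 9.900 = 10.211 °C.

10.21 K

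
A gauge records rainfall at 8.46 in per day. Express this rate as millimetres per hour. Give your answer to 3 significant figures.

8.46 in/day × 25.4 mm/in × 0.0416667 day/hour = 8.95 mm/hour.

8.95 mm/hour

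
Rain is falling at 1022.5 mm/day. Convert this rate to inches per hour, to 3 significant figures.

1.68 in/hour

1022.5 mm/day × 0.0393701 in/mm × 0.0416667 day/hour = 1.68 in/hour.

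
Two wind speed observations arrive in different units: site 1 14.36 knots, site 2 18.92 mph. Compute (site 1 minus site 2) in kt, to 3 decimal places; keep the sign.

site 2: 18.92 mph = 16.44103 kt.
Difference: 14.36000 − 16.44103 = -2.081 kt.

-2.081 kt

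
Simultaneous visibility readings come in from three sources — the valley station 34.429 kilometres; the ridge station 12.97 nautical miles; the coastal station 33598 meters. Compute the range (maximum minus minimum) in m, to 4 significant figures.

the valley station: 34.429 km = 34429.00 m.
the ridge station: 12.97 nmi = 24020.44 m.
Spread: 34429.00 − 24020.44 = 10410 m.

10410 m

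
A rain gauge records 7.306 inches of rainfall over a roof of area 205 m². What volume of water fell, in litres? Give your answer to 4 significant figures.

38040 litres

Depth: 7.306 in × 25.4 = 185.5724 mm.
1 mm over 1 m² is 1 L, so volume = 185.5724 × 205 = 38042.342 L ≈ 38040 L.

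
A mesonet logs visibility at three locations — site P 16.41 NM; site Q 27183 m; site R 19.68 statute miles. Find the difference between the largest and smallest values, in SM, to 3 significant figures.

site P: 16.41 nmi = 18.8843 SM.
site Q: 27183 m = 16.8907 SM.
Spread: 19.6800 − 16.8907 = 2.79 SM.

2.79 SM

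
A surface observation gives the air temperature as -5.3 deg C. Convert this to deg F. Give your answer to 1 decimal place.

22.5 °F

°F = °C × 9/5 + 32 = -5.3 × 1.8 + 32 = 22.5 °F.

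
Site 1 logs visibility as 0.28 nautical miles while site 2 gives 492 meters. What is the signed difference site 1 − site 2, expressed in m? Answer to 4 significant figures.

site 1: 0.28 nmi = 518.5600 m.
Difference: 518.5600 − 492.0000 = 26.56 m.

26.56 m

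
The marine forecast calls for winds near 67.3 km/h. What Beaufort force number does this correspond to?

67.3 km/h = 18.7 m/s, which is Beaufort 8 (gale, 17.2–20.7 m/s).

Beaufort force 8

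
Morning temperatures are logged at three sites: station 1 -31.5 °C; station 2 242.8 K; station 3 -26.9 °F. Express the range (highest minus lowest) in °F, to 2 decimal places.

4.27 °F

station 2: 242.8 K = -30.350 °C.
station 3: -26.9 °F = -32.722 °C.
Spread: (-30.350) − (-32.722) = 2.372 °C = 4.27 °F.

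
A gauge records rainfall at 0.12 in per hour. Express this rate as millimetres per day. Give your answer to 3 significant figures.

73.2 mm/day

0.12 in/hour × 25.4 mm/in × 24 hour/day = 73.2 mm/day.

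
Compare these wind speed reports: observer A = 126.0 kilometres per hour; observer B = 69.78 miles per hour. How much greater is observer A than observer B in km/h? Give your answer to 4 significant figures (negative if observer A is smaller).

observer B: 69.78 mph = 112.3000 km/h.
Difference: 126.0000 − 112.3000 = 13.70 km/h.

13.70 km/h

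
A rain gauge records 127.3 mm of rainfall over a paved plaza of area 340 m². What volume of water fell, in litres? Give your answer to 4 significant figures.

43280 litres

1 mm over 1 m² is 1 L, so volume = 127.3 × 340 = 43282 L ≈ 43280 L.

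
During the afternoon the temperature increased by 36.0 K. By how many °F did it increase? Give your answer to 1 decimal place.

64.8 °F

For a temperature change the 32° offset cancels: Δ°F = 36.0 × 1.8 = 64.8 °F.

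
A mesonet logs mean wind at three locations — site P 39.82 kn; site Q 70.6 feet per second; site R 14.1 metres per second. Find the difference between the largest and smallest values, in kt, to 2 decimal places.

site Q: 70.6 ft/s = 41.8294 kt.
site R: 14.1 m/s = 27.4082 kt.
Spread: 41.8294 − 27.4082 = 14.42 kt.

14.42 kt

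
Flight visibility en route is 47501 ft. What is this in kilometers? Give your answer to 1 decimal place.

1 ft = 0.0003048 km, so 47501 × 0.0003048 = 14.5 km.

14.5 km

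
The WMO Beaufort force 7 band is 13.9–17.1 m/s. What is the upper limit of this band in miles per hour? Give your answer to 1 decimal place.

38.3 mph

13.9–17.1 m/s × 2.237 = 31.1–38.3 mph.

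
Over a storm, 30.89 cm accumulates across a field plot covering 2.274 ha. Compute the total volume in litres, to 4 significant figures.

7024000 litres

Depth: 30.89 cm × 10 = 308.9 mm.
Area: 2.274 ha = 22740 m².
1 mm over 1 m² is 1 L, so volume = 308.9 × 22740 = 7024386 L ≈ 7024000 L.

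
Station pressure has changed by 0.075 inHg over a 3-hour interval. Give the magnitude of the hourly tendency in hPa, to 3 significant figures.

0.075 inHg / 3 h × 33.8639 hPa/inHg = 0.847 hPa/h.

0.847 hPa per hour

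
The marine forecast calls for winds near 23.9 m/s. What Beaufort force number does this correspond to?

Beaufort force 9

23.9 m/s lies in the Beaufort 9 band (strong gale, 20.8–24.4 m/s).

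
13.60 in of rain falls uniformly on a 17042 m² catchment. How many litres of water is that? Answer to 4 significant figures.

5887000 litres

Depth: 13.60 in × 25.4 = 345.44 mm.
1 mm over 1 m² is 1 L, so volume = 345.44 × 17042 = 5886988.5 L ≈ 5887000 L.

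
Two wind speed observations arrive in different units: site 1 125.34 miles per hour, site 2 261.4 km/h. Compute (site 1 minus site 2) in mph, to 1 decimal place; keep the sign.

-37.1 mph

site 2: 261.4 km/h = 162.426 mph.
Difference: 125.340 − 162.426 = -37.1 mph.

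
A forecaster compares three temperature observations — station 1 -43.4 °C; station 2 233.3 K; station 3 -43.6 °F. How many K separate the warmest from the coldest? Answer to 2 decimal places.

station 2: 233.3 K = -39.850 °C.
station 3: -43.6 °F = -42.000 °C.
Spread: (-39.850) − (-43.400) = 3.550 °C.

3.55 K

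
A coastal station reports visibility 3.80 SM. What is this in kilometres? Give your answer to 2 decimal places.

6.12 km

1 SM = 1.60934 km, so 3.80 × 1.60934 = 6.12 km.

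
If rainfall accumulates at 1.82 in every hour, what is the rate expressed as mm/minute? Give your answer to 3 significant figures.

1.82 in/hour × 25.4 mm/in × 0.0166667 hour/minute = 0.770 mm/minute.

0.770 mm/minute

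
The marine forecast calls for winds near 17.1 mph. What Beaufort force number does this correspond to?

Beaufort force 4

17.1 mph = 7.6 m/s, which is Beaufort 4 (moderate breeze, 5.5–7.9 m/s).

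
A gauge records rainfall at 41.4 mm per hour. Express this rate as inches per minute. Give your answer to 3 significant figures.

0.0272 in/minute

41.4 mm/hour × 0.0393701 in/mm × 0.0166667 hour/minute = 0.0272 in/minute.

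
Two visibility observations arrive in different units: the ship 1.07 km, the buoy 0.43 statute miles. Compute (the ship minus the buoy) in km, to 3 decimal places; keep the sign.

the buoy: 0.43 SM = 0.69202 km.
Difference: 1.07000 − 0.69202 = 0.378 km.

0.378 km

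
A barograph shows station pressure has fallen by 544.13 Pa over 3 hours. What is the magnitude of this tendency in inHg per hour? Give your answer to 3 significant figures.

0.0536 inHg per hour

544.13 Pa / 3 h × 0.0002953 inHg/Pa = 0.0536 inHg/h.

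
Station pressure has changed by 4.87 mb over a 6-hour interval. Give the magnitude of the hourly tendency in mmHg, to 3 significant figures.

0.609 mmHg per hour

4.87 mb / 6 h × 0.750062 mmHg/mb = 0.609 mmHg/h.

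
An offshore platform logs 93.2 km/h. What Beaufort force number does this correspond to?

93.2 km/h = 25.9 m/s, which is Beaufort 10 (storm, 24.5–28.4 m/s).

Beaufort force 10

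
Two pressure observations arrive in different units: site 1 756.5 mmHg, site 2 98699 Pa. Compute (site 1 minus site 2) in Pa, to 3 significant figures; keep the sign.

site 1: 756.5 mmHg = 100858.39 Pa.
Difference: 100858.39 − 98699.00 = 2160 Pa.

2160 Pa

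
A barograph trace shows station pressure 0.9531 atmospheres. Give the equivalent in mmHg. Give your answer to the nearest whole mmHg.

724 mmHg

1 atm = 760 mmHg, so 0.9531 × 760 = 724 mmHg.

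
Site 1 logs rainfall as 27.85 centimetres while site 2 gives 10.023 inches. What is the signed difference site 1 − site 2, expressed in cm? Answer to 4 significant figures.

site 2: 10.023 in = 25.45842 cm.
Difference: 27.85000 − 25.45842 = 2.392 cm.

2.392 cm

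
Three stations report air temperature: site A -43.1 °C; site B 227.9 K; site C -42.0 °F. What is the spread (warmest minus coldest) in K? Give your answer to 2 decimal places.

4.14 K

site B: 227.9 K = -45.250 °C.
site C: -42.0 °F = -41.111 °C.
Spread: (-41.111) − (-45.250) = 4.139 °C.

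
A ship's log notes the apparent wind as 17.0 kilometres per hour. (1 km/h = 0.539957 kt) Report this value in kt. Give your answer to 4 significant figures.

1 km/h = 0.539957 kt, so 17.0 × 0.539957 = 9.179 kt.

9.179 kt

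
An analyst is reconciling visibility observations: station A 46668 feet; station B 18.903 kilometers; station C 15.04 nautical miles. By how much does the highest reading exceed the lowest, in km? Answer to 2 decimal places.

13.63 km

station A: 46668 ft = 14.2244 km.
station C: 15.04 nmi = 27.8541 km.
Spread: 27.8541 − 14.2244 = 13.63 km.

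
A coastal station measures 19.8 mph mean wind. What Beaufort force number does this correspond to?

Beaufort force 5

19.8 mph = 8.9 m/s, which is Beaufort 5 (fresh breeze, 8.0–10.7 m/s).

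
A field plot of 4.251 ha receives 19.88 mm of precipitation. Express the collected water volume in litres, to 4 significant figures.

845100 litres

Area: 4.251 ha = 42510 m².
1 mm over 1 m² is 1 L, so volume = 19.88 × 42510 = 845098.8 L ≈ 845100 L.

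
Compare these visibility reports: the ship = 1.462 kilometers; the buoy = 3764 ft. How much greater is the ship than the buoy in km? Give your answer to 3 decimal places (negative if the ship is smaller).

the buoy: 3764 ft = 1.14727 km.
Difference: 1.46200 − 1.14727 = 0.315 km.

0.315 km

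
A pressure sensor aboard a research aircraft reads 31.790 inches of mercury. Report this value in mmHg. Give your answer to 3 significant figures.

807 mmHg

1 inHg = 25.4 mmHg, so 31.790 × 25.4 = 807 mmHg.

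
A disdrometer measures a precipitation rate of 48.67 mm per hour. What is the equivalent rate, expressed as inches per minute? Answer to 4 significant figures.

48.67 mm/hour × 0.0393701 in/mm × 0.0166667 hour/minute = 0.03194 in/minute.

0.03194 in/minute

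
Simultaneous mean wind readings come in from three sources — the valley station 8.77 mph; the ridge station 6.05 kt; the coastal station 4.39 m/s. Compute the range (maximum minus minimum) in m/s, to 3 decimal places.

the valley station: 8.77 mph = 3.92054 m/s.
the ridge station: 6.05 kt = 3.11239 m/s.
Spread: 4.39000 − 3.11239 = 1.278 m/s.

1.278 m/s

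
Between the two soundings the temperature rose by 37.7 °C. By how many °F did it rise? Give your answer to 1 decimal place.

Converting a difference, only the 9/5 scale factor applies: Δ°F = 37.7 × 1.8 = 67.9 °F.

67.9 °F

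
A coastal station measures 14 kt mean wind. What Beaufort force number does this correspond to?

Beaufort force 4

14 kt lies in the Beaufort 4 band (moderate breeze, 11–16 kt).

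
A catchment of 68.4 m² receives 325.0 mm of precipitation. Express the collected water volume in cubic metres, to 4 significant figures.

1 mm over 1 m² is 1 L, so volume = 325 × 68.4 = 22230 L = 22.23 m³.

22.23 cubic metres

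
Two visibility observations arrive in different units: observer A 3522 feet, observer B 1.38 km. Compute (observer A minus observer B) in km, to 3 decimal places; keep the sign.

observer A: 3522 ft = 1.07351 km.
Difference: 1.07351 − 1.38000 = -0.306 km.

-0.306 km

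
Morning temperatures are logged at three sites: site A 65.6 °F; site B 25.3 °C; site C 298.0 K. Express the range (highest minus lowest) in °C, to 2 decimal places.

6.63 °C

site A: 65.6 °F = 18.667 °C.
site C: 298.0 K = 24.850 °C.
Spread: 25.300 − 18.667 = 6.633 °C.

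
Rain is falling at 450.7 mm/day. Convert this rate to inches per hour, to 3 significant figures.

450.7 mm/day × 0.0393701 in/mm × 0.0416667 day/hour = 0.739 in/hour.

0.739 in/hour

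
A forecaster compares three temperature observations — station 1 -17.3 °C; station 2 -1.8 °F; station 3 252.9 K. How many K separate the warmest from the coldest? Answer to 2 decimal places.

station 2: -1.8 °F = -18.778 °C.
station 3: 252.9 K = -20.250 °C.
Spread: (-17.300) − (-20.250) = 2.950 °C.

2.95 K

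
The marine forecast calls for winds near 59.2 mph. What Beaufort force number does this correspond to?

Beaufort force 10

59.2 mph = 26.5 m/s, which is Beaufort 10 (storm, 24.5–28.4 m/s).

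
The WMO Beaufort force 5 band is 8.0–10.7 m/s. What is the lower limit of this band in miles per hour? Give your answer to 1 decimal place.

17.9 mph

8.0–10.7 m/s × 2.237 = 17.9–23.9 mph.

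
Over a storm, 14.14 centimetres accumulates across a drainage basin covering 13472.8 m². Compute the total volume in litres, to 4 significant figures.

1905000 litres

Depth: 14.14 cm × 10 = 141.4 mm.
1 mm over 1 m² is 1 L, so volume = 141.4 × 13472.8 = 1905053.9 L ≈ 1905000 L.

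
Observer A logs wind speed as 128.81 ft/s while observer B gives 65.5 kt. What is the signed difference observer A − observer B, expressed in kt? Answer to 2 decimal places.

10.82 kt

observer A: 128.81 ft/s = 76.3178 kt.
Difference: 76.3178 − 65.5000 = 10.82 kt.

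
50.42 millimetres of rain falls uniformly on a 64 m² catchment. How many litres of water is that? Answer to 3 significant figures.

1 mm over 1 m² is 1 L, so volume = 50.42 × 64 = 3226.88 L ≈ 3230 L.

3230 litres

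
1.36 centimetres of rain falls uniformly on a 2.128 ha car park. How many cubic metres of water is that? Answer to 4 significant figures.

289.4 cubic metres

Depth: 1.36 cm × 10 = 13.6 mm.
Area: 2.128 ha = 21280 m².
1 mm over 1 m² is 1 L, so volume = 13.6 × 21280 = 289408 L = 289.4 m³.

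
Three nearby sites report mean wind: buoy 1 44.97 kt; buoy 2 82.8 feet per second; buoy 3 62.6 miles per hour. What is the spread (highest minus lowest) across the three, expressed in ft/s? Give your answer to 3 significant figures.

buoy 1: 44.97 kt = 75.901 ft/s.
buoy 3: 62.6 mph = 91.813 ft/s.
Spread: 91.813 − 75.901 = 15.9 ft/s.

15.9 ft/s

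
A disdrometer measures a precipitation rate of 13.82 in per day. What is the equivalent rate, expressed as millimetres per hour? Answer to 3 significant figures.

14.6 mm/hour

13.82 in/day × 25.4 mm/in × 0.0416667 day/hour = 14.6 mm/hour.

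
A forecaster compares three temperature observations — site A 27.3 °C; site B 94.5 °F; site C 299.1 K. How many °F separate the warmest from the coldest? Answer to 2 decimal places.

15.79 °F

site B: 94.5 °F = 34.722 °C.
site C: 299.1 K = 25.950 °C.
Spread: 34.722 − 25.950 = 8.772 °C = 15.79 °F.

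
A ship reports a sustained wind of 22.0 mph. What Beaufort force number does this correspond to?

Beaufort force 5

22.0 mph = 9.8 m/s, which is Beaufort 5 (fresh breeze, 8.0–10.7 m/s).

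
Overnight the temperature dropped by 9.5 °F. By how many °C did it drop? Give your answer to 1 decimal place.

For a temperature change the 32° offset cancels: Δ°C = 9.5 × 0.5556 = 5.3 °C.

5.3 °C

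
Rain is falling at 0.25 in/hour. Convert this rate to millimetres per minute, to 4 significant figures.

0.25 in/hour × 25.4 mm/in × 0.0166667 hour/minute = 0.1058 mm/minute.

0.1058 mm/minute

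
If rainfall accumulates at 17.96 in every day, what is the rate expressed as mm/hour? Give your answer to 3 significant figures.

19.0 mm/hour

17.96 in/day × 25.4 mm/in × 0.0416667 day/hour = 19.0 mm/hour.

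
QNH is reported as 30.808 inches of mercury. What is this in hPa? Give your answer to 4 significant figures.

1 inHg = 33.8639 hPa, so 30.808 × 33.8639 = 1043 hPa.

1043 hPa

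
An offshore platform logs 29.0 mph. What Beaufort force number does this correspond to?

Beaufort force 6

29.0 mph = 13.0 m/s, which is Beaufort 6 (strong breeze, 10.8–13.8 m/s).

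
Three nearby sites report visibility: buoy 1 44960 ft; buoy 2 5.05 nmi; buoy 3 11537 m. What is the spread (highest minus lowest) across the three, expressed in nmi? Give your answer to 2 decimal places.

2.35 nmi

buoy 1: 44960 ft = 7.3995 nmi.
buoy 3: 11537 m = 6.2295 nmi.
Spread: 7.3995 − 5.0500 = 2.35 nmi.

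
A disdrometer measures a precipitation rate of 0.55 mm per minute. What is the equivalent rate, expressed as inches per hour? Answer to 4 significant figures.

0.55 mm/minute × 0.0393701 in/mm × 60 minute/hour = 1.299 in/hour.

1.299 in/hour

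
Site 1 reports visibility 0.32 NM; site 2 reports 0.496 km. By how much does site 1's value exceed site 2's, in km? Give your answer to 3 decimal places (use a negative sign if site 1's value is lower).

site 1: 0.32 nmi = 0.59264 km.
Difference: 0.59264 − 0.49600 = 0.097 km.

0.097 km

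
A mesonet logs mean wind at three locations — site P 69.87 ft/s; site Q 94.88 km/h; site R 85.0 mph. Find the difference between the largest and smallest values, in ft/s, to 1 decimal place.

site Q: 94.88 km/h = 86.468 ft/s.
site R: 85.0 mph = 124.667 ft/s.
Spread: 124.667 − 69.870 = 54.8 ft/s.

54.8 ft/s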